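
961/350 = 961/350 =2.75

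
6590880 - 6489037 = 101843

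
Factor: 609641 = 609641^1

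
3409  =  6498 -3089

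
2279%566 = 15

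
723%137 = 38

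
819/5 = 819/5 = 163.80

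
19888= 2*9944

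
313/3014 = 313/3014 = 0.10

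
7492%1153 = 574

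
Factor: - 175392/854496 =  -  203/989= - 7^1*23^ (- 1 )*29^1 * 43^( - 1)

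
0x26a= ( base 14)322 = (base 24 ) 11i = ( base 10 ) 618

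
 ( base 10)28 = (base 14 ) 20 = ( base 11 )26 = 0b11100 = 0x1c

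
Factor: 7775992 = 2^3 * 7^1*191^1 * 727^1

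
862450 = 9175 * 94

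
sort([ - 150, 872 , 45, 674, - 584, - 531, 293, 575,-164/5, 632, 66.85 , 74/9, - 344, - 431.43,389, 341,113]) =[ - 584,-531, - 431.43, - 344,-150,- 164/5,74/9, 45, 66.85, 113, 293, 341, 389,575, 632, 674, 872]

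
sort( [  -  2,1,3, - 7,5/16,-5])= [-7, - 5,-2,  5/16,1,3]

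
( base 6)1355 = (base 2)101100111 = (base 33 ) AT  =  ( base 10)359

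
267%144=123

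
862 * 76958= 66337796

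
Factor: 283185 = 3^2 * 5^1 * 7^1*29^1*31^1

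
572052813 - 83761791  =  488291022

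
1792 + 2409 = 4201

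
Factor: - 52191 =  -3^3*1933^1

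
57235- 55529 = 1706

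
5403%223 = 51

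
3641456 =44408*82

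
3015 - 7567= - 4552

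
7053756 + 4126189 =11179945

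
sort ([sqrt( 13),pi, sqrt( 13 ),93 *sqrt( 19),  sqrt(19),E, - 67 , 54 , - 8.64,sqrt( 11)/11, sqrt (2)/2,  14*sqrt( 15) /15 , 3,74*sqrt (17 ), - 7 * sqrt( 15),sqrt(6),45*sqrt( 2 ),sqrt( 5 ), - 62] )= [ - 67, - 62 , - 7*sqrt( 15 ),  -  8.64,  sqrt( 11 ) /11,sqrt( 2)/2 , sqrt (5 ),sqrt( 6),E,3,pi,sqrt( 13 ),sqrt( 13 ), 14*sqrt( 15)/15,sqrt(19), 54,45*sqrt( 2), 74 *sqrt ( 17 ),93*sqrt( 19)] 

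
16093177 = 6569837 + 9523340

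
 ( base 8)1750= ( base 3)1101001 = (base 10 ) 1000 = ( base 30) 13a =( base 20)2A0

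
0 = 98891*0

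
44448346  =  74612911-30164565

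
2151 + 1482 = 3633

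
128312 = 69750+58562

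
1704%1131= 573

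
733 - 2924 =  - 2191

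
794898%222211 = 128265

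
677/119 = 677/119 = 5.69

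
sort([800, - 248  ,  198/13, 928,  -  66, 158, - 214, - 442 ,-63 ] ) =[ - 442, - 248,-214, - 66, - 63,  198/13, 158,800,928] 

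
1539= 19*81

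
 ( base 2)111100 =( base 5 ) 220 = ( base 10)60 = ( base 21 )2I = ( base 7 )114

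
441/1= 441 = 441.00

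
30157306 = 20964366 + 9192940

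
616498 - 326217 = 290281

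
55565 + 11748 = 67313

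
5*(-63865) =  - 319325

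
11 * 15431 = 169741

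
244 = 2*122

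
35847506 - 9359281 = 26488225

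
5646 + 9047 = 14693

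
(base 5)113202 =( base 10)4177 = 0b1000001010001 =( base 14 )1745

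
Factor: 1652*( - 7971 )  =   - 13168092 = - 2^2*3^1*7^1 *59^1*2657^1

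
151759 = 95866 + 55893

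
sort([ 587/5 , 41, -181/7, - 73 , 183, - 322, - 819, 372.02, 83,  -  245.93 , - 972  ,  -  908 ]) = [ - 972, - 908,-819,-322,  -  245.93,-73, - 181/7, 41, 83,587/5, 183,372.02 ]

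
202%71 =60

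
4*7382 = 29528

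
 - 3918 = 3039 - 6957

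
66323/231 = 66323/231=287.11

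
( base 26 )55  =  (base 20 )6f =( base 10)135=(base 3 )12000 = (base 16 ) 87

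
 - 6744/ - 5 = 1348 + 4/5 = 1348.80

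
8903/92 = 8903/92 = 96.77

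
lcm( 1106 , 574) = 45346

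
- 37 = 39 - 76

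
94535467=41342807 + 53192660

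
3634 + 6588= 10222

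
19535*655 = 12795425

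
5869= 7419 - 1550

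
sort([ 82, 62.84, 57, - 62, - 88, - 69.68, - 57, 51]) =[ - 88,-69.68, - 62, - 57,51, 57, 62.84, 82 ]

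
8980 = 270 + 8710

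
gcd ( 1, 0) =1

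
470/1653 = 470/1653 = 0.28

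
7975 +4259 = 12234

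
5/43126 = 5/43126 = 0.00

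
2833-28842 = -26009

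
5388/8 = 1347/2=673.50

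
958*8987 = 8609546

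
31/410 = 31/410 = 0.08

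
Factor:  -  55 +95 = 2^3*5^1 = 40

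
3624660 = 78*46470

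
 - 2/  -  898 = 1/449 = 0.00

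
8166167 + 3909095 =12075262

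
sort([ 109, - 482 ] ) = [-482, 109 ]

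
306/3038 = 153/1519 = 0.10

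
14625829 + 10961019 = 25586848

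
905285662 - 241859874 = 663425788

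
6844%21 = 19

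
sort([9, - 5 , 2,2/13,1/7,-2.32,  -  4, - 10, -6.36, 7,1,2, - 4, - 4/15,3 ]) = [-10, - 6.36, - 5, - 4, - 4, - 2.32, - 4/15, 1/7, 2/13,1, 2  ,  2,3,7 , 9]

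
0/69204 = 0  =  0.00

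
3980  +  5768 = 9748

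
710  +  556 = 1266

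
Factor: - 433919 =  - 619^1*701^1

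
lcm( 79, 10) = 790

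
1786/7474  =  893/3737=0.24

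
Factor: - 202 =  - 2^1*101^1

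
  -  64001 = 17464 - 81465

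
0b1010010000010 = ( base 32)542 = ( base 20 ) d2a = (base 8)12202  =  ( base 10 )5250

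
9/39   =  3/13 =0.23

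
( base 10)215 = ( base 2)11010111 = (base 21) A5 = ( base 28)7J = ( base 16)D7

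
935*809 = 756415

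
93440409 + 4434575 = 97874984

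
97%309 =97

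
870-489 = 381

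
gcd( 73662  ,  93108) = 6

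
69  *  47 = 3243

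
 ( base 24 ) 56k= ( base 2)101111100100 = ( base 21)6IK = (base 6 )22032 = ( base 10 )3044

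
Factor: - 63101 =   -  89^1*709^1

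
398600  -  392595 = 6005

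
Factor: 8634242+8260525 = 3^1 * 5631589^1 = 16894767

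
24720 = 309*80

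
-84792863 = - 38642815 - 46150048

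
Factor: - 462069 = - 3^2*51341^1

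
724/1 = 724= 724.00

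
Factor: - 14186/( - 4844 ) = 41/14 = 2^(-1 )*7^ ( - 1 )*41^1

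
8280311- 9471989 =-1191678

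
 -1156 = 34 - 1190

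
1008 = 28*36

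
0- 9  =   - 9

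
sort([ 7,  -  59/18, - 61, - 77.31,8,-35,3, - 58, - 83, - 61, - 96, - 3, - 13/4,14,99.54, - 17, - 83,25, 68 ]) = [-96,  -  83, - 83,-77.31, - 61, - 61, - 58, - 35, - 17, - 59/18, - 13/4 , - 3 , 3, 7,8, 14,25, 68, 99.54 ] 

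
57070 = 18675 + 38395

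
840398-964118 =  - 123720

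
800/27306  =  400/13653= 0.03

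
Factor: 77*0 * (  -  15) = 0 = 0^1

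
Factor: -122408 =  - 2^3*11^1 * 13^1*107^1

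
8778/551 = 15+27/29 = 15.93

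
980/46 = 490/23 =21.30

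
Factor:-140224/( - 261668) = 2^4*7^1  *11^( - 1)*19^( - 1) = 112/209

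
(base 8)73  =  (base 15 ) 3e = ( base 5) 214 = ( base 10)59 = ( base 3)2012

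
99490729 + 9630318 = 109121047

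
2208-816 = 1392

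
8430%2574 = 708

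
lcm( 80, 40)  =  80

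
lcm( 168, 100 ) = 4200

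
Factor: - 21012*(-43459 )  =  913160508 = 2^2*3^1*13^1*17^1*103^1*3343^1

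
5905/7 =843 +4/7 = 843.57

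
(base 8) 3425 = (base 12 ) 1071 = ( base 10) 1813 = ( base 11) 13a9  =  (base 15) 80d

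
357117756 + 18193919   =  375311675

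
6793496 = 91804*74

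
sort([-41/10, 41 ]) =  [ - 41/10, 41]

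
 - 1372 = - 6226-  -  4854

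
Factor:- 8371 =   -  11^1*761^1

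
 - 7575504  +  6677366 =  - 898138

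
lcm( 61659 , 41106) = 123318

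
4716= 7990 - 3274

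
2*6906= 13812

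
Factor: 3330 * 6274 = 20892420 = 2^2 * 3^2*5^1*37^1 * 3137^1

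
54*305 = 16470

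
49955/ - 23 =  - 49955/23 = - 2171.96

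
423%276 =147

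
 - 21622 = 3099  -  24721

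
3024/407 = 3024/407 = 7.43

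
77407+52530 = 129937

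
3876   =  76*51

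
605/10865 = 121/2173 = 0.06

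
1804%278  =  136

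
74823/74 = 74823/74 = 1011.12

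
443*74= 32782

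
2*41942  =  83884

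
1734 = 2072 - 338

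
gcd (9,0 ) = 9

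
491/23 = 491/23 = 21.35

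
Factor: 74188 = 2^2*17^1*1091^1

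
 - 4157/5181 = -4157/5181  =  - 0.80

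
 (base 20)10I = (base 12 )2aa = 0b110100010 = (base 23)I4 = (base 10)418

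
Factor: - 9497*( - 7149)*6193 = 3^1*11^1*563^1*2383^1*9497^1 = 420467870229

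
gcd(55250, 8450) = 650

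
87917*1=87917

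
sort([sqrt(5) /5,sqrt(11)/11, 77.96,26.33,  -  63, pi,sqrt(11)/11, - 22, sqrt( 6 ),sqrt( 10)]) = [-63,-22, sqrt(  11) /11 , sqrt(11) /11, sqrt( 5) /5,sqrt(6 ), pi, sqrt(10), 26.33,  77.96]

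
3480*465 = 1618200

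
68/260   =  17/65 =0.26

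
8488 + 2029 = 10517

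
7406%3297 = 812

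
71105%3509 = 925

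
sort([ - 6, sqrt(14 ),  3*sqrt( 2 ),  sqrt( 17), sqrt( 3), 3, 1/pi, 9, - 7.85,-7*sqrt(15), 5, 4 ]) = [- 7*sqrt( 15 ), - 7.85, - 6, 1/pi, sqrt( 3), 3, sqrt (14 ), 4, sqrt(17),3*sqrt(2),5,9] 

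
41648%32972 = 8676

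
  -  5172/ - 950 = 5  +  211/475 =5.44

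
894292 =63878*14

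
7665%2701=2263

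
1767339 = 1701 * 1039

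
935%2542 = 935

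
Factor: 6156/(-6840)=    -9/10 = - 2^( - 1 ) * 3^2*5^( - 1)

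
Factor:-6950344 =-2^3*868793^1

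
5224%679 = 471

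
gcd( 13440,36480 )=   1920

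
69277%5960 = 3717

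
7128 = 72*99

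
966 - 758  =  208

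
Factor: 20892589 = 20892589^1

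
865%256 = 97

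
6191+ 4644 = 10835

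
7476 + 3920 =11396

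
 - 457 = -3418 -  - 2961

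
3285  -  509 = 2776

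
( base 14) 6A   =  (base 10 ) 94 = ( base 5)334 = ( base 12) 7a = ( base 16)5e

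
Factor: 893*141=125913 =3^1*19^1*47^2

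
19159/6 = 19159/6 = 3193.17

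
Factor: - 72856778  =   - 2^1*23^1*1583843^1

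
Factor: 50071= 7^1*23^1*311^1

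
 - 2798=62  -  2860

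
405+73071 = 73476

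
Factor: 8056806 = 2^1*3^1*1342801^1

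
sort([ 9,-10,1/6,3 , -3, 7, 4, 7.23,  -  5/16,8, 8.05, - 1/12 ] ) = [  -  10,-3, - 5/16, - 1/12,1/6, 3,4,7,  7.23, 8,8.05,9] 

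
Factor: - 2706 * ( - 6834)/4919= 18492804/4919= 2^2*3^2*11^1*17^1*41^1*67^1*4919^( - 1 ) 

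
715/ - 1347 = -715/1347=- 0.53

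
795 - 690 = 105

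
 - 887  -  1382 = -2269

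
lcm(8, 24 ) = 24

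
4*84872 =339488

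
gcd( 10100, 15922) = 2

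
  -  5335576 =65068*( -82)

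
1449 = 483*3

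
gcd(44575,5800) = 25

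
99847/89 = 1121 + 78/89 = 1121.88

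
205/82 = 2 + 1/2  =  2.50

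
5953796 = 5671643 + 282153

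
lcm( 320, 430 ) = 13760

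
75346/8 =37673/4 = 9418.25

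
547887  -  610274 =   -  62387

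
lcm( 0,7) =0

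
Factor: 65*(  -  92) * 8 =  - 47840 = - 2^5*5^1*13^1  *23^1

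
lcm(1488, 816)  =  25296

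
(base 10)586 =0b1001001010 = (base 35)gq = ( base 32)ia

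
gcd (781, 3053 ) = 71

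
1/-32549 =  - 1 + 32548/32549 = - 0.00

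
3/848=3/848 = 0.00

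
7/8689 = 7/8689  =  0.00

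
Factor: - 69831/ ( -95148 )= 7759/10572=2^ ( - 2 )*3^( - 1 )*881^ ( -1)*7759^1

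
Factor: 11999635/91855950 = 2399927/18371190 = 2^( - 1 )*3^( - 1 )*5^( - 1 )*31^1*77417^1 * 612373^( - 1)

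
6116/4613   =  6116/4613= 1.33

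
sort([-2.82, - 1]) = [-2.82, - 1]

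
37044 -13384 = 23660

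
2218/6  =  369 + 2/3 = 369.67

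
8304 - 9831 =-1527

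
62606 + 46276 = 108882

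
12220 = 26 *470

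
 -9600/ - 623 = 15+255/623 = 15.41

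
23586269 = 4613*5113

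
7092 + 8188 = 15280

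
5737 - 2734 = 3003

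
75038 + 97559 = 172597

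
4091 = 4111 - 20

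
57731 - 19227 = 38504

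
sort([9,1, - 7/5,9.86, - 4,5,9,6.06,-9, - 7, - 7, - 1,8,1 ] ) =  [ - 9, - 7,- 7,-4,-7/5, - 1,1,1,5, 6.06, 8,9,9,9.86] 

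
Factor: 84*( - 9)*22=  - 16632 = - 2^3*3^3*7^1*11^1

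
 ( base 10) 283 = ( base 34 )8B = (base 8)433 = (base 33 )8j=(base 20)E3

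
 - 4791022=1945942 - 6736964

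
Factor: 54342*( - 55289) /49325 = - 3004514838/49325 = - 2^1 * 3^2*5^(-2) * 13^1*1973^ ( - 1) * 3019^1 * 4253^1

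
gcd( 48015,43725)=165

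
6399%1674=1377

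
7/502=7/502 = 0.01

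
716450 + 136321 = 852771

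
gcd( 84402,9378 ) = 9378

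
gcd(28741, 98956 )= 1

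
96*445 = 42720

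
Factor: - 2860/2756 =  - 5^1*11^1*53^( - 1) = - 55/53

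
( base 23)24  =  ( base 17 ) 2g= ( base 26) 1O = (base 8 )62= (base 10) 50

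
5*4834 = 24170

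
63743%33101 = 30642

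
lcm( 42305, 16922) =84610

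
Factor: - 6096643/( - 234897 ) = 3^( - 1)*7^1*13^( - 1)*19^ (-1)*53^1*317^( - 1)*16433^1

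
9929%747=218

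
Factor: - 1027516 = -2^2*7^1 * 36697^1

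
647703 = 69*9387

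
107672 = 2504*43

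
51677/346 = 149+123/346=149.36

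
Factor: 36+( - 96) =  - 2^2*3^1* 5^1 = - 60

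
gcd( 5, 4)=1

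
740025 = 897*825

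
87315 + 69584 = 156899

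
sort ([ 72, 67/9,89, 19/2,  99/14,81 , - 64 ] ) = [ - 64, 99/14,67/9, 19/2, 72, 81,  89]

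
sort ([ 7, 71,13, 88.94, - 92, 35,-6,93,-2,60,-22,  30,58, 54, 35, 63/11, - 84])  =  [ - 92  , - 84, - 22,-6,-2,63/11, 7 , 13, 30,35, 35,54,  58, 60 , 71, 88.94, 93]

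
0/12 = 0 = 0.00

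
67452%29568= 8316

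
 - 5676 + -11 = -5687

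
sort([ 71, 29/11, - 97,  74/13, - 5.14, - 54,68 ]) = [ - 97, - 54, - 5.14, 29/11, 74/13 , 68 , 71] 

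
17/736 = 17/736= 0.02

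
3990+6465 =10455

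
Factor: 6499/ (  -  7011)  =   - 3^ (-2 )*19^( - 1)*41^ ( - 1 )*67^1 * 97^1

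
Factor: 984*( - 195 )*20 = -2^5* 3^2*5^2 * 13^1*41^1 = - 3837600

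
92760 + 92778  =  185538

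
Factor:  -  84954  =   - 2^1*3^1*14159^1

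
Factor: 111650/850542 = 3^( - 1 )*5^2*7^ ( - 1 )*29^1* 263^(  -  1)=725/5523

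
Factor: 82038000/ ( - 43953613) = -678000/363253 = - 2^4 * 3^1 * 5^3 *11^( - 1)*113^1 * 33023^( - 1)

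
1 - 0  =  1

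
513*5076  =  2603988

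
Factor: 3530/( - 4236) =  -2^( -1)*3^ ( -1 )*5^1 = - 5/6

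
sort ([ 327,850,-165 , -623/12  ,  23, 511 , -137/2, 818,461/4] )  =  [ -165, - 137/2,-623/12,23,461/4,327, 511,818, 850 ] 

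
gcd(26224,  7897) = 149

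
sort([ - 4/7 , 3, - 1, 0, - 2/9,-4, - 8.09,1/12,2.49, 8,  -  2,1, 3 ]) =[ - 8.09, - 4, - 2  , - 1, - 4/7, - 2/9,  0,  1/12,1, 2.49, 3, 3, 8 ] 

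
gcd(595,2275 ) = 35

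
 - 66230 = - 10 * 6623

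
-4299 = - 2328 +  - 1971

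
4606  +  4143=8749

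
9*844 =7596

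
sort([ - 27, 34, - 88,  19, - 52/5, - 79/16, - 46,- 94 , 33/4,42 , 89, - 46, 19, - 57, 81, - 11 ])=[- 94, -88, - 57, - 46, - 46, - 27, - 11, - 52/5, - 79/16,33/4, 19, 19,  34, 42,81,89]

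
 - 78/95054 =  - 39/47527 =- 0.00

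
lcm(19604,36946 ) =960596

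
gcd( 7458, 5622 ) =6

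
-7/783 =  - 7/783 =- 0.01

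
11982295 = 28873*415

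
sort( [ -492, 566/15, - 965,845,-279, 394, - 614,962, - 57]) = [- 965, - 614 ,- 492, - 279 , - 57, 566/15, 394, 845, 962 ] 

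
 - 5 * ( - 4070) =20350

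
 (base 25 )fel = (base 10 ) 9746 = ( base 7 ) 40262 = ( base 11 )7360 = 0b10011000010010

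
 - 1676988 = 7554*( - 222 )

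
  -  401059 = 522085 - 923144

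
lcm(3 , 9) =9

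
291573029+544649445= 836222474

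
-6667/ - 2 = 3333 + 1/2 = 3333.50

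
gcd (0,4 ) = 4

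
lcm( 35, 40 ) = 280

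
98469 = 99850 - 1381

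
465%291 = 174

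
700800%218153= 46341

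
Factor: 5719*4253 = 7^1*19^1 * 43^1*4253^1 =24322907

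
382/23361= 382/23361 = 0.02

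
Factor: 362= 2^1*181^1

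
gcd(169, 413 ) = 1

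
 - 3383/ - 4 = 845 + 3/4 = 845.75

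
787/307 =787/307 = 2.56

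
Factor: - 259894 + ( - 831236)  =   -1091130 = -  2^1*3^1*5^1*37^1* 983^1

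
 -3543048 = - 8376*423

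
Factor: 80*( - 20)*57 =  - 91200 = - 2^6*3^1 * 5^2*19^1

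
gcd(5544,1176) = 168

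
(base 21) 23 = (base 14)33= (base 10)45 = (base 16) 2d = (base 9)50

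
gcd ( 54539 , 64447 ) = 1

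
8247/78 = 2749/26 = 105.73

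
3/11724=1/3908 = 0.00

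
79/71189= 79/71189 = 0.00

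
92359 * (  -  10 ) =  - 923590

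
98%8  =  2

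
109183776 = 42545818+66637958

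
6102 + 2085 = 8187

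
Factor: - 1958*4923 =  - 2^1 * 3^2*11^1 * 89^1*547^1 =- 9639234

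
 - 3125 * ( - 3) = 9375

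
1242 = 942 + 300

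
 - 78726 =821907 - 900633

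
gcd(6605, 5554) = 1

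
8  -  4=4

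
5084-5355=-271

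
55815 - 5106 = 50709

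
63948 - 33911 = 30037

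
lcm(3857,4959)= 34713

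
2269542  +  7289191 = 9558733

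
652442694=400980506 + 251462188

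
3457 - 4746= - 1289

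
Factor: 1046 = 2^1*523^1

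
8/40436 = 2/10109 = 0.00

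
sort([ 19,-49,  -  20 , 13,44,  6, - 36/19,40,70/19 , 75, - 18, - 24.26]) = [ - 49, - 24.26, - 20, - 18, - 36/19, 70/19,  6,  13, 19, 40, 44,75 ] 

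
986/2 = 493 =493.00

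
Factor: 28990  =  2^1*5^1  *  13^1*223^1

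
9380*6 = 56280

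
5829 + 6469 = 12298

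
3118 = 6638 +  - 3520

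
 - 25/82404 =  - 25/82404 = - 0.00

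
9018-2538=6480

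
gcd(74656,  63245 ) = 1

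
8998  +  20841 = 29839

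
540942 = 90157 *6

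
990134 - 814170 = 175964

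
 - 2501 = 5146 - 7647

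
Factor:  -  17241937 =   -  17241937^1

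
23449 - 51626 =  -28177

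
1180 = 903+277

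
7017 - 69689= - 62672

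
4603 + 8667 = 13270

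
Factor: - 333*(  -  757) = 3^2*37^1 * 757^1 = 252081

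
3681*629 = 2315349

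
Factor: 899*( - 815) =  - 5^1*29^1*31^1*163^1= - 732685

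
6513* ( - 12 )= -78156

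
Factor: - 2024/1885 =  - 2^3*5^( - 1 )*11^1*13^ ( - 1)*23^1* 29^(- 1)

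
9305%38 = 33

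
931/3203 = 931/3203 = 0.29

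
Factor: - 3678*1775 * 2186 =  - 2^2 * 3^1*5^2 * 71^1*613^1 * 1093^1= - 14271191700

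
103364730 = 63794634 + 39570096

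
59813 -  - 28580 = 88393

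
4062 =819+3243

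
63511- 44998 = 18513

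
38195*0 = 0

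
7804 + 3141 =10945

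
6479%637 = 109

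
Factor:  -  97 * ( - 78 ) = 7566 = 2^1*3^1*13^1*97^1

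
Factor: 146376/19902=2^2*3^1*19^1*31^( - 1) = 228/31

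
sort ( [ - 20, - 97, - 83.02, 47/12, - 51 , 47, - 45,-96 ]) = [-97, - 96,- 83.02, - 51, - 45,-20,47/12, 47]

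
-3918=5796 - 9714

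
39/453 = 13/151 = 0.09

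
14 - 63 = -49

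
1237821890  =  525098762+712723128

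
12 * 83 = 996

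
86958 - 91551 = -4593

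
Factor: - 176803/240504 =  - 16073/21864 = -2^( - 3) * 3^( - 1 )*911^( - 1)*16073^1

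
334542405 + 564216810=898759215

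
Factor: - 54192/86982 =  - 9032/14497  =  - 2^3*7^( - 1)*19^( - 1)*109^( - 1)  *  1129^1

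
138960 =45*3088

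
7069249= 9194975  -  2125726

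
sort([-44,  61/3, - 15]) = [  -  44,  -  15,61/3 ]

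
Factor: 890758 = 2^1*11^1*19^1*2131^1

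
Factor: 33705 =3^2 *5^1*7^1*107^1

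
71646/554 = 35823/277 = 129.32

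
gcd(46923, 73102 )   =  1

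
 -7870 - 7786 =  -15656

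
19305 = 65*297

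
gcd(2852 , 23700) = 4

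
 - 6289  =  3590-9879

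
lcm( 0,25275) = 0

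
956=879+77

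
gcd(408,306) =102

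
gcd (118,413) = 59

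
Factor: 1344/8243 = 2^6*3^1*7^1*8243^( -1 ) 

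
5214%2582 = 50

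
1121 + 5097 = 6218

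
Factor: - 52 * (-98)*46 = 2^4*7^2*13^1*23^1=234416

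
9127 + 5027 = 14154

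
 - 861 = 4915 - 5776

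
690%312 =66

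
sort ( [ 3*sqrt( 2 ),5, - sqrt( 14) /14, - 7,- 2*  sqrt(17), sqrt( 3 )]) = [ - 2*sqrt( 17), - 7, - sqrt(14)/14, sqrt(3),3*sqrt( 2 ), 5 ] 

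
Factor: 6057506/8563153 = 2^1*7^1*13^1*23^( - 1 )*83^1 *401^1*372311^( - 1)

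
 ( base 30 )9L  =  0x123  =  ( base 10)291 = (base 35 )8b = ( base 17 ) 102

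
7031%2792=1447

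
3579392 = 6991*512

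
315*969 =305235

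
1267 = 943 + 324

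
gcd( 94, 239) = 1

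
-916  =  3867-4783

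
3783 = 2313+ 1470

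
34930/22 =17465/11 = 1587.73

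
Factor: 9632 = 2^5 * 7^1* 43^1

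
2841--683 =3524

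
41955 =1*41955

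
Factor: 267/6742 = 2^(-1)*3^1*89^1  *  3371^(-1)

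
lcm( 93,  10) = 930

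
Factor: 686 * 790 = 2^2*5^1*7^3*79^1= 541940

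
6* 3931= 23586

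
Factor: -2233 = - 7^1*11^1*29^1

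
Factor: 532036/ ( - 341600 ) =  - 2^( -3)*5^( - 2)*7^( - 1) *23^1*61^( - 1 )*5783^1 = - 133009/85400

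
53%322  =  53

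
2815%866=217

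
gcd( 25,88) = 1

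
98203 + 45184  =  143387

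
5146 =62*83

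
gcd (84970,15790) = 10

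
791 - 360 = 431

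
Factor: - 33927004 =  - 2^2 * 821^1*10331^1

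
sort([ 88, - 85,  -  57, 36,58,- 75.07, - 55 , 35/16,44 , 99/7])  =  [ - 85, - 75.07, - 57, - 55, 35/16, 99/7, 36, 44,58, 88 ]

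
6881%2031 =788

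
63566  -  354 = 63212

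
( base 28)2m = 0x4E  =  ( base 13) 60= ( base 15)53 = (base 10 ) 78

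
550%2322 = 550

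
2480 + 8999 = 11479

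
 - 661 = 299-960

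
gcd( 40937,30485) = 871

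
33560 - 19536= 14024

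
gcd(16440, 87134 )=2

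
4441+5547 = 9988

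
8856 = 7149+1707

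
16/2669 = 16/2669 = 0.01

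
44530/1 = 44530 = 44530.00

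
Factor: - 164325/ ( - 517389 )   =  5^2 * 7^1 * 19^( - 1 )*29^( - 1 ) = 175/551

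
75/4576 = 75/4576 = 0.02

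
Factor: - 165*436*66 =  - 4748040 = -  2^3 * 3^2*5^1*11^2*109^1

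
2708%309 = 236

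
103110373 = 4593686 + 98516687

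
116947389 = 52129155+64818234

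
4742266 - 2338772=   2403494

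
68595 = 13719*5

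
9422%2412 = 2186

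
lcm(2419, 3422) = 140302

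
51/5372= 3/316= 0.01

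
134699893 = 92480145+42219748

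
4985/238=20 + 225/238 = 20.95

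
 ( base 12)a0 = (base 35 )3f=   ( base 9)143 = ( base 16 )78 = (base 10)120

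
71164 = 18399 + 52765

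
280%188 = 92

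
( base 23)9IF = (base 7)21063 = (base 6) 40010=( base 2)1010001000110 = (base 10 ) 5190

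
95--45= 140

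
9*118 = 1062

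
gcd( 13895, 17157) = 7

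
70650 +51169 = 121819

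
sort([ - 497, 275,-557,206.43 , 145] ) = [ - 557, - 497, 145, 206.43,  275 ]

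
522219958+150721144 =672941102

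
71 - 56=15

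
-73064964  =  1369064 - 74434028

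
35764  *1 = 35764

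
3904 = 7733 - 3829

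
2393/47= 2393/47 = 50.91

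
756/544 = 1+53/136 = 1.39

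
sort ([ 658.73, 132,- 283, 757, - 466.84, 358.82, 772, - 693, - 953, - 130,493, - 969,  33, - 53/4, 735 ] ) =[ - 969, - 953, - 693, - 466.84, - 283, - 130, - 53/4,33, 132, 358.82, 493, 658.73, 735, 757,772]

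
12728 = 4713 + 8015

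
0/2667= 0  =  0.00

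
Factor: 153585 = 3^2*5^1*3413^1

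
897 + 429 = 1326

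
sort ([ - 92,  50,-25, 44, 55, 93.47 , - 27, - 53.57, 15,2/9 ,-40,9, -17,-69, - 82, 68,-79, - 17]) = [ - 92,- 82,  -  79, -69, - 53.57, - 40,-27,  -  25, - 17, - 17 , 2/9,  9,  15,44, 50,55, 68, 93.47]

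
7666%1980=1726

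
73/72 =73/72  =  1.01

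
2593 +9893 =12486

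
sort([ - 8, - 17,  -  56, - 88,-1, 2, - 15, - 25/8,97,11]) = [ - 88, - 56,-17, - 15, - 8,-25/8,-1,2,11,  97 ] 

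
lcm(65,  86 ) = 5590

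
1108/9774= 554/4887  =  0.11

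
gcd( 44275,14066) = 1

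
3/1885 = 3/1885 = 0.00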